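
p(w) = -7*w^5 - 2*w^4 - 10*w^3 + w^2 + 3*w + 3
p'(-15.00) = -1751652.00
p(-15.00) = 5248308.00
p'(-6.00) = -44721.00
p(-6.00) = 54021.00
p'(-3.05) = -3083.97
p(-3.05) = 1961.36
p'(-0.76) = -24.01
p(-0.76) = 6.79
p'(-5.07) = -22861.66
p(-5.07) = 23444.98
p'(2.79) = -2519.41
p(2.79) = -1502.57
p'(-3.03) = -3006.05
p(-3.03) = 1900.46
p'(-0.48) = -5.85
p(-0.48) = 2.97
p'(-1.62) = -286.02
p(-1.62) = 107.61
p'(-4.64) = -16076.32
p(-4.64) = 15137.78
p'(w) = -35*w^4 - 8*w^3 - 30*w^2 + 2*w + 3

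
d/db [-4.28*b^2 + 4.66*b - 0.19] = 4.66 - 8.56*b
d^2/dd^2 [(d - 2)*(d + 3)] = 2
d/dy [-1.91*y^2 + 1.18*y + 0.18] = 1.18 - 3.82*y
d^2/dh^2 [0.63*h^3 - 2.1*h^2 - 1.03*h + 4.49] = 3.78*h - 4.2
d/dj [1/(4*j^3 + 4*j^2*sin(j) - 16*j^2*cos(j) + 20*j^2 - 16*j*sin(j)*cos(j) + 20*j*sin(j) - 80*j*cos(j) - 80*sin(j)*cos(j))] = (-4*j^2*sin(j) - j^2*cos(j) - 3*j^2 - 22*j*sin(j) + 3*j*cos(j) + 4*j*cos(2*j) - 10*j - 5*sin(j) + 2*sin(2*j) + 20*cos(j) + 20*cos(2*j))/(4*(j + 5)^2*(j + sin(j))^2*(j - 4*cos(j))^2)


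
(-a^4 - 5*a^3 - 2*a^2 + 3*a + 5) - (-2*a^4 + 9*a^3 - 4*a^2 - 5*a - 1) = a^4 - 14*a^3 + 2*a^2 + 8*a + 6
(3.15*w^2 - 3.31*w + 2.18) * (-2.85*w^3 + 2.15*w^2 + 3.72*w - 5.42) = -8.9775*w^5 + 16.206*w^4 - 1.6115*w^3 - 24.6992*w^2 + 26.0498*w - 11.8156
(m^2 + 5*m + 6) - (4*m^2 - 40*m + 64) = -3*m^2 + 45*m - 58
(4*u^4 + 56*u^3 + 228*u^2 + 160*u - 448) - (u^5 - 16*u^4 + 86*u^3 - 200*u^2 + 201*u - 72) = -u^5 + 20*u^4 - 30*u^3 + 428*u^2 - 41*u - 376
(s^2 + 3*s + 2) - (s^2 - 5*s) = 8*s + 2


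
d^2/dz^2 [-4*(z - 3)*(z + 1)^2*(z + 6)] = -48*z^2 - 120*z + 88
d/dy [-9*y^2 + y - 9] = 1 - 18*y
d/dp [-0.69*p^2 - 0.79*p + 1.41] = -1.38*p - 0.79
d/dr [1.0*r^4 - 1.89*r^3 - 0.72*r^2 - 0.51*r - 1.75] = 4.0*r^3 - 5.67*r^2 - 1.44*r - 0.51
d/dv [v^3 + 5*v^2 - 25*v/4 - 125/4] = 3*v^2 + 10*v - 25/4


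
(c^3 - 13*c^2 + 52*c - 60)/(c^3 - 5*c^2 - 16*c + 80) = (c^2 - 8*c + 12)/(c^2 - 16)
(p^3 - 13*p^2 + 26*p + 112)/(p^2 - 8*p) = p - 5 - 14/p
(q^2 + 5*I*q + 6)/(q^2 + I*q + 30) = (q - I)/(q - 5*I)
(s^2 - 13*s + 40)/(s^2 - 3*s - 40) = (s - 5)/(s + 5)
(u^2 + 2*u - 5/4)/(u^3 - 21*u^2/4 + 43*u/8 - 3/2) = 2*(2*u + 5)/(4*u^2 - 19*u + 12)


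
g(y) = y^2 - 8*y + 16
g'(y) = 2*y - 8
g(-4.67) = 75.17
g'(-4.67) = -17.34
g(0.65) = 11.22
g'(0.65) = -6.70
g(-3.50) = 56.25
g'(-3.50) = -15.00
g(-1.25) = 27.56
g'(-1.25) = -10.50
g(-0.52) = 20.43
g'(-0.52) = -9.04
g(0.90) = 9.61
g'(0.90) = -6.20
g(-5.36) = 87.61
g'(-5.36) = -18.72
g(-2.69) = 44.76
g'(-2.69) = -13.38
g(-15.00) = 361.00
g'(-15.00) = -38.00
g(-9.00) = 169.00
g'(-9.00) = -26.00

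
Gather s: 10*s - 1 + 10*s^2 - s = 10*s^2 + 9*s - 1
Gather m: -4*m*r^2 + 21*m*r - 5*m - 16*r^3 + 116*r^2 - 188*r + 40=m*(-4*r^2 + 21*r - 5) - 16*r^3 + 116*r^2 - 188*r + 40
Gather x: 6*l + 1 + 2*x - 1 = 6*l + 2*x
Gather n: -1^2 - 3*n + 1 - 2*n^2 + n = -2*n^2 - 2*n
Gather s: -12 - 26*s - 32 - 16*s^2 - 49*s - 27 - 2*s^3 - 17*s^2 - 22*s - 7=-2*s^3 - 33*s^2 - 97*s - 78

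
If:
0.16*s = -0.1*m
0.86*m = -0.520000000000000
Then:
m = -0.60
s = 0.38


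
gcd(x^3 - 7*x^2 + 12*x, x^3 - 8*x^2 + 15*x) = x^2 - 3*x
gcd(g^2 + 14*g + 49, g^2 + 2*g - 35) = g + 7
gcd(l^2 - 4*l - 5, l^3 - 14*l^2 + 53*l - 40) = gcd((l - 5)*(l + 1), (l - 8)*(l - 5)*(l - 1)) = l - 5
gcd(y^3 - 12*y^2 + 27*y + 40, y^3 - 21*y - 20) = y^2 - 4*y - 5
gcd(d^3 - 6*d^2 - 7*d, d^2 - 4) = 1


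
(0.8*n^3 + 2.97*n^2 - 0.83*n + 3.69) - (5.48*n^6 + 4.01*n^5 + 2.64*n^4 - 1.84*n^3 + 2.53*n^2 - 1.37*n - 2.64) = -5.48*n^6 - 4.01*n^5 - 2.64*n^4 + 2.64*n^3 + 0.44*n^2 + 0.54*n + 6.33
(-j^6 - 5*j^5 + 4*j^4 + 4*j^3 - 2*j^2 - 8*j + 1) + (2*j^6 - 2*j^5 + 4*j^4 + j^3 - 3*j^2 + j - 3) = j^6 - 7*j^5 + 8*j^4 + 5*j^3 - 5*j^2 - 7*j - 2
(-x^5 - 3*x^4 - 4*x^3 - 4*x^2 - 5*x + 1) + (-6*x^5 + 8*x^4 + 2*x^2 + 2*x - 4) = -7*x^5 + 5*x^4 - 4*x^3 - 2*x^2 - 3*x - 3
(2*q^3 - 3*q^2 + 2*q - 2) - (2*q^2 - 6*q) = 2*q^3 - 5*q^2 + 8*q - 2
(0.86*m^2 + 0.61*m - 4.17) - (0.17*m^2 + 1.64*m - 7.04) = 0.69*m^2 - 1.03*m + 2.87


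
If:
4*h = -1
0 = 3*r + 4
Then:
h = -1/4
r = -4/3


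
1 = 1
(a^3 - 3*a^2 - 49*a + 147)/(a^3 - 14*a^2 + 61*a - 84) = (a + 7)/(a - 4)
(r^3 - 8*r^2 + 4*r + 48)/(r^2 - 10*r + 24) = r + 2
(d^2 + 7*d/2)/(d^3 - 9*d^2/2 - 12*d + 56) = d/(d^2 - 8*d + 16)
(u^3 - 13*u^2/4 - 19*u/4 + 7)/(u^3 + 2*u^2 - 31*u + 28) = (u + 7/4)/(u + 7)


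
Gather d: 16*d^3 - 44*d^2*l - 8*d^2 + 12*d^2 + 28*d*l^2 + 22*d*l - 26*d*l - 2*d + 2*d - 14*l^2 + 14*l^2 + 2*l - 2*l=16*d^3 + d^2*(4 - 44*l) + d*(28*l^2 - 4*l)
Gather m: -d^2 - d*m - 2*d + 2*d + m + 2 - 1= -d^2 + m*(1 - d) + 1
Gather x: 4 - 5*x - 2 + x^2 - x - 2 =x^2 - 6*x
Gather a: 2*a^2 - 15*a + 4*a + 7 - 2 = 2*a^2 - 11*a + 5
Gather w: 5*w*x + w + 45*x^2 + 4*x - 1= w*(5*x + 1) + 45*x^2 + 4*x - 1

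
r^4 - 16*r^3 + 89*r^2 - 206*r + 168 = (r - 7)*(r - 4)*(r - 3)*(r - 2)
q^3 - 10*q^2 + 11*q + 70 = (q - 7)*(q - 5)*(q + 2)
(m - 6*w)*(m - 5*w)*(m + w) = m^3 - 10*m^2*w + 19*m*w^2 + 30*w^3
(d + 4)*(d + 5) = d^2 + 9*d + 20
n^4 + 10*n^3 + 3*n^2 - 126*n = n*(n - 3)*(n + 6)*(n + 7)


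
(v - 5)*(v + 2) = v^2 - 3*v - 10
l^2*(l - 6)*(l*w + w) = l^4*w - 5*l^3*w - 6*l^2*w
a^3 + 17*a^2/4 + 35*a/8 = a*(a + 7/4)*(a + 5/2)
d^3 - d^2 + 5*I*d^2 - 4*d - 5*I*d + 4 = (d - 1)*(d + I)*(d + 4*I)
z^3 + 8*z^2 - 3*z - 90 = (z - 3)*(z + 5)*(z + 6)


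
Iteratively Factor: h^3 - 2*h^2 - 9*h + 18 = (h - 2)*(h^2 - 9) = (h - 3)*(h - 2)*(h + 3)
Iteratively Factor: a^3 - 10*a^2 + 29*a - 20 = (a - 5)*(a^2 - 5*a + 4) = (a - 5)*(a - 1)*(a - 4)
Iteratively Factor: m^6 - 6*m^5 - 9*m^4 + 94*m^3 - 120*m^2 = (m - 5)*(m^5 - m^4 - 14*m^3 + 24*m^2) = m*(m - 5)*(m^4 - m^3 - 14*m^2 + 24*m) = m^2*(m - 5)*(m^3 - m^2 - 14*m + 24) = m^2*(m - 5)*(m - 3)*(m^2 + 2*m - 8) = m^2*(m - 5)*(m - 3)*(m + 4)*(m - 2)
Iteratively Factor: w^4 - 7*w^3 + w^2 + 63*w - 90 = (w - 5)*(w^3 - 2*w^2 - 9*w + 18) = (w - 5)*(w + 3)*(w^2 - 5*w + 6) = (w - 5)*(w - 2)*(w + 3)*(w - 3)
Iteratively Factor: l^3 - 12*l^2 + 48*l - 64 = (l - 4)*(l^2 - 8*l + 16) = (l - 4)^2*(l - 4)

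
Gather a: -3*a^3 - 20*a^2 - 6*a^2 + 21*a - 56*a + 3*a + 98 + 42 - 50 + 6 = -3*a^3 - 26*a^2 - 32*a + 96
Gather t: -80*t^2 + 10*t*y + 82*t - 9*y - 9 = -80*t^2 + t*(10*y + 82) - 9*y - 9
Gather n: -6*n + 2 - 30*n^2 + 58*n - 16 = -30*n^2 + 52*n - 14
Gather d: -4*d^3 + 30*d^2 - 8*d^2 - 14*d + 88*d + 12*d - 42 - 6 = -4*d^3 + 22*d^2 + 86*d - 48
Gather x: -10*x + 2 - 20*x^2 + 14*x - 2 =-20*x^2 + 4*x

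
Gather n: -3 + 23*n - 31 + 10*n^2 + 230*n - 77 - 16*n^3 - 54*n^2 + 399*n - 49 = -16*n^3 - 44*n^2 + 652*n - 160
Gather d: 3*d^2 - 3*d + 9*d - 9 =3*d^2 + 6*d - 9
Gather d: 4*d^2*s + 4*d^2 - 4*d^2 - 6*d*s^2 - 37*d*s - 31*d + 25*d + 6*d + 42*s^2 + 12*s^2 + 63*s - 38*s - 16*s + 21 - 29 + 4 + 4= 4*d^2*s + d*(-6*s^2 - 37*s) + 54*s^2 + 9*s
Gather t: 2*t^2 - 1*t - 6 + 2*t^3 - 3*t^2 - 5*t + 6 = 2*t^3 - t^2 - 6*t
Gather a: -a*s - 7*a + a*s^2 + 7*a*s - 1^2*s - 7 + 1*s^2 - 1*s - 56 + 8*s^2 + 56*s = a*(s^2 + 6*s - 7) + 9*s^2 + 54*s - 63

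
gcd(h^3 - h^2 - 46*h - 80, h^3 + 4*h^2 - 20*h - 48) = h + 2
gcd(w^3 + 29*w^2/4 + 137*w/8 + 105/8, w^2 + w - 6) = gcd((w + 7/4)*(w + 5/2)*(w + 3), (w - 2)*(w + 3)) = w + 3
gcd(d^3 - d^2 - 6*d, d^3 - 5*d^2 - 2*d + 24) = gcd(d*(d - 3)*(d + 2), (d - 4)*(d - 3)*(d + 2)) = d^2 - d - 6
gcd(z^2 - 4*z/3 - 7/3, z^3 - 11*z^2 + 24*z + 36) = z + 1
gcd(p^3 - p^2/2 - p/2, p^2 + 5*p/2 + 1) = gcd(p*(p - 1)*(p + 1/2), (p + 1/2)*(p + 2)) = p + 1/2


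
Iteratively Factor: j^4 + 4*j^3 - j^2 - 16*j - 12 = (j + 3)*(j^3 + j^2 - 4*j - 4) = (j + 2)*(j + 3)*(j^2 - j - 2) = (j + 1)*(j + 2)*(j + 3)*(j - 2)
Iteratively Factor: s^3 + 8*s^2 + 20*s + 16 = (s + 4)*(s^2 + 4*s + 4) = (s + 2)*(s + 4)*(s + 2)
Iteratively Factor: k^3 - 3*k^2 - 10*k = (k + 2)*(k^2 - 5*k) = k*(k + 2)*(k - 5)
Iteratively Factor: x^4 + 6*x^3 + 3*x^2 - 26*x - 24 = (x - 2)*(x^3 + 8*x^2 + 19*x + 12) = (x - 2)*(x + 1)*(x^2 + 7*x + 12) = (x - 2)*(x + 1)*(x + 3)*(x + 4)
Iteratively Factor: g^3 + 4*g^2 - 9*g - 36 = (g + 4)*(g^2 - 9) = (g + 3)*(g + 4)*(g - 3)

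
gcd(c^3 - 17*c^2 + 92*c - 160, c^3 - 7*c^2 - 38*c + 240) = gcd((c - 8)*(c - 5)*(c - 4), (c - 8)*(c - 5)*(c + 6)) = c^2 - 13*c + 40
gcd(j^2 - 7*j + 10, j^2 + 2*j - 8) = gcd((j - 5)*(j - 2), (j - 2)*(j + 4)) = j - 2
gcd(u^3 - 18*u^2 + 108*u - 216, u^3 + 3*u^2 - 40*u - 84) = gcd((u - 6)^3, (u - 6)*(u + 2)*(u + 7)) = u - 6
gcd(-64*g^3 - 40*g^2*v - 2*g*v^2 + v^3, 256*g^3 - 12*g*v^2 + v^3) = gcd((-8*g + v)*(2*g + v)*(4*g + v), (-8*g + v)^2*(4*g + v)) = -32*g^2 - 4*g*v + v^2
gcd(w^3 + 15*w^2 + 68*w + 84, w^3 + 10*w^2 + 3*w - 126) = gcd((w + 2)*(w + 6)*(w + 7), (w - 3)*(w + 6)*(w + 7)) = w^2 + 13*w + 42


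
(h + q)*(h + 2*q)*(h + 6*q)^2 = h^4 + 15*h^3*q + 74*h^2*q^2 + 132*h*q^3 + 72*q^4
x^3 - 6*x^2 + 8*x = x*(x - 4)*(x - 2)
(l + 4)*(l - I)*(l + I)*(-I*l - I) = -I*l^4 - 5*I*l^3 - 5*I*l^2 - 5*I*l - 4*I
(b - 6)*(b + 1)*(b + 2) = b^3 - 3*b^2 - 16*b - 12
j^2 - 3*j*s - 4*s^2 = (j - 4*s)*(j + s)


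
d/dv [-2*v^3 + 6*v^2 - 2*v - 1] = -6*v^2 + 12*v - 2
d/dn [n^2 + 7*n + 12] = 2*n + 7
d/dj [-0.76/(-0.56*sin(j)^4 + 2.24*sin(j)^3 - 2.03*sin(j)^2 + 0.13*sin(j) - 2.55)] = (-1.7024*sin(j)^3 + 5.1072*sin(j)^2 - 3.0856*sin(j) + 0.0988)*cos(j)/(0.56*sin(j)^4 - 2.24*sin(j)^3 + 2.03*sin(j)^2 - 0.13*sin(j) + 2.55)^2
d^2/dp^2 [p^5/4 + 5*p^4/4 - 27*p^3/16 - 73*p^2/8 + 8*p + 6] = 5*p^3 + 15*p^2 - 81*p/8 - 73/4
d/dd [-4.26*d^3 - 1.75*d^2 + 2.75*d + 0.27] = -12.78*d^2 - 3.5*d + 2.75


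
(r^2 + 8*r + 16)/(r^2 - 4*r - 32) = (r + 4)/(r - 8)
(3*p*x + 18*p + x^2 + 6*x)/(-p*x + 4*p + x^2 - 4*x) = (3*p*x + 18*p + x^2 + 6*x)/(-p*x + 4*p + x^2 - 4*x)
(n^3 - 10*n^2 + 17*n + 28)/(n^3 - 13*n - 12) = (n - 7)/(n + 3)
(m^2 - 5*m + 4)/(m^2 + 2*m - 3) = (m - 4)/(m + 3)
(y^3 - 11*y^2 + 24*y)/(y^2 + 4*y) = (y^2 - 11*y + 24)/(y + 4)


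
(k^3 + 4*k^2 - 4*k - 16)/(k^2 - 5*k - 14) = (k^2 + 2*k - 8)/(k - 7)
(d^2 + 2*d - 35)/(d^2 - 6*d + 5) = (d + 7)/(d - 1)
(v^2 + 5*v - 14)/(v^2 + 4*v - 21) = (v - 2)/(v - 3)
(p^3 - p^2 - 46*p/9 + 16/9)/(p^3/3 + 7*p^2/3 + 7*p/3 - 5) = (9*p^3 - 9*p^2 - 46*p + 16)/(3*(p^3 + 7*p^2 + 7*p - 15))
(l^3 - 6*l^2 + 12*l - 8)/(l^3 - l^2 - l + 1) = (l^3 - 6*l^2 + 12*l - 8)/(l^3 - l^2 - l + 1)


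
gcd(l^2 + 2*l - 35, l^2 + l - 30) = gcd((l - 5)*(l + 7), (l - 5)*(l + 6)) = l - 5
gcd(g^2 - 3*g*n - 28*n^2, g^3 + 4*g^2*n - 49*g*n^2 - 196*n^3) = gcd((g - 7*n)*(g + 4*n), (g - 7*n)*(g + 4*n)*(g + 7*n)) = g^2 - 3*g*n - 28*n^2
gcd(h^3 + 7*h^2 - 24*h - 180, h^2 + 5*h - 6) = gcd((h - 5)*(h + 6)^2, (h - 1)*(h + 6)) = h + 6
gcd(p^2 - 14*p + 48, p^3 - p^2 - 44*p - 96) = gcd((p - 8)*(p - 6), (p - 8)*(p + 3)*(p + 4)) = p - 8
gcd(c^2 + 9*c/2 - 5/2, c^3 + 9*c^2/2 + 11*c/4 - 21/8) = c - 1/2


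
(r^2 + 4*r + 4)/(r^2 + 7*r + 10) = (r + 2)/(r + 5)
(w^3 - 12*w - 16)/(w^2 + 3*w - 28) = (w^2 + 4*w + 4)/(w + 7)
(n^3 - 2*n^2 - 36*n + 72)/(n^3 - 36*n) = (n - 2)/n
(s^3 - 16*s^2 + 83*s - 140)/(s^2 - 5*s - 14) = (s^2 - 9*s + 20)/(s + 2)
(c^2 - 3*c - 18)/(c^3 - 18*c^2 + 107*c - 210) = (c + 3)/(c^2 - 12*c + 35)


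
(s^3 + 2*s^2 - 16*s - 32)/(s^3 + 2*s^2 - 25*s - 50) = (s^2 - 16)/(s^2 - 25)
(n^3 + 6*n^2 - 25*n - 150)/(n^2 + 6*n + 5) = (n^2 + n - 30)/(n + 1)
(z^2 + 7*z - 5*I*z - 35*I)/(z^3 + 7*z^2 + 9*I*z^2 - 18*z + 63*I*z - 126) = (z - 5*I)/(z^2 + 9*I*z - 18)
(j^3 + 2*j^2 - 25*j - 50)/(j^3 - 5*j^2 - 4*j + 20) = (j + 5)/(j - 2)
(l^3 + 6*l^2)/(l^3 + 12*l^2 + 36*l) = l/(l + 6)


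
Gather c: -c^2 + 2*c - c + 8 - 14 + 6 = -c^2 + c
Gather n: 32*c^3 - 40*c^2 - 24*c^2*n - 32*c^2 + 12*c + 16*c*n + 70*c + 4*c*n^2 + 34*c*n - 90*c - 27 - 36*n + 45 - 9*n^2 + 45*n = 32*c^3 - 72*c^2 - 8*c + n^2*(4*c - 9) + n*(-24*c^2 + 50*c + 9) + 18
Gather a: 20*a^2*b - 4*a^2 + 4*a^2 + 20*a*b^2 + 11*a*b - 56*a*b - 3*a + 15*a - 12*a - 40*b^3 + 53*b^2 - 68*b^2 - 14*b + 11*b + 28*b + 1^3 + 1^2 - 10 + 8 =20*a^2*b + a*(20*b^2 - 45*b) - 40*b^3 - 15*b^2 + 25*b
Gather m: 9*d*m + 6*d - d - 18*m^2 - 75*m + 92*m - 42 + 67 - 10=5*d - 18*m^2 + m*(9*d + 17) + 15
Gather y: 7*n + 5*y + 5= 7*n + 5*y + 5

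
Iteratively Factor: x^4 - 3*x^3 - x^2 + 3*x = (x - 1)*(x^3 - 2*x^2 - 3*x) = x*(x - 1)*(x^2 - 2*x - 3) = x*(x - 1)*(x + 1)*(x - 3)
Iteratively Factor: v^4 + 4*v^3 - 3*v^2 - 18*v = (v)*(v^3 + 4*v^2 - 3*v - 18) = v*(v - 2)*(v^2 + 6*v + 9) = v*(v - 2)*(v + 3)*(v + 3)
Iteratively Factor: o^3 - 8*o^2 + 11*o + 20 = (o - 5)*(o^2 - 3*o - 4) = (o - 5)*(o + 1)*(o - 4)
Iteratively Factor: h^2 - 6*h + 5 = (h - 5)*(h - 1)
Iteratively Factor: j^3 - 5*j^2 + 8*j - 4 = (j - 1)*(j^2 - 4*j + 4) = (j - 2)*(j - 1)*(j - 2)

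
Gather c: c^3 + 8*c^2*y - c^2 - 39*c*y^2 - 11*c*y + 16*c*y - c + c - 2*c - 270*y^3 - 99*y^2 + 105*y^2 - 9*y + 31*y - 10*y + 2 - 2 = c^3 + c^2*(8*y - 1) + c*(-39*y^2 + 5*y - 2) - 270*y^3 + 6*y^2 + 12*y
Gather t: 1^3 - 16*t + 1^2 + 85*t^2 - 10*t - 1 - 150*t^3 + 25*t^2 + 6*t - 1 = -150*t^3 + 110*t^2 - 20*t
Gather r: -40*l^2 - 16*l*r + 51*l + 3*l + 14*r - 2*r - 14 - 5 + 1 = -40*l^2 + 54*l + r*(12 - 16*l) - 18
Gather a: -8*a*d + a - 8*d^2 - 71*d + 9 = a*(1 - 8*d) - 8*d^2 - 71*d + 9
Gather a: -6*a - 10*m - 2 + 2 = -6*a - 10*m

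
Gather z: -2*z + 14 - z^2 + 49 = -z^2 - 2*z + 63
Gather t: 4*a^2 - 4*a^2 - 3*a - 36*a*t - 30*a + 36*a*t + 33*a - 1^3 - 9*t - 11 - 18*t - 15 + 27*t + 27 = 0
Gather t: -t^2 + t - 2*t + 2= -t^2 - t + 2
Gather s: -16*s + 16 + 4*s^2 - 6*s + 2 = 4*s^2 - 22*s + 18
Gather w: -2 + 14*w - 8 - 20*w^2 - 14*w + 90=80 - 20*w^2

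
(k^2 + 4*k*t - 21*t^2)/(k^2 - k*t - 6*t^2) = (k + 7*t)/(k + 2*t)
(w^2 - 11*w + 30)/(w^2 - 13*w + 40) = (w - 6)/(w - 8)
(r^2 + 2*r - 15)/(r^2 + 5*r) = (r - 3)/r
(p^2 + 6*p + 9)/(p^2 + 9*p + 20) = (p^2 + 6*p + 9)/(p^2 + 9*p + 20)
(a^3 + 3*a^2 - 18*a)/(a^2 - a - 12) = a*(-a^2 - 3*a + 18)/(-a^2 + a + 12)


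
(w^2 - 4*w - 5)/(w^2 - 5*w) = (w + 1)/w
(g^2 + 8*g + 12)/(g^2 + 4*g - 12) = (g + 2)/(g - 2)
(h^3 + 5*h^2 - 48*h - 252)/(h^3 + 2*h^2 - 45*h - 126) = (h + 6)/(h + 3)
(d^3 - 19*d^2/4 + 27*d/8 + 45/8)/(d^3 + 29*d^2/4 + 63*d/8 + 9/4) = (2*d^2 - 11*d + 15)/(2*d^2 + 13*d + 6)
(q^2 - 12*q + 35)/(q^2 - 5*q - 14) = (q - 5)/(q + 2)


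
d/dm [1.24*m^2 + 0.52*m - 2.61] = 2.48*m + 0.52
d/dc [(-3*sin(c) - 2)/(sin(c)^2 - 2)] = (3*sin(c)^2 + 4*sin(c) + 6)*cos(c)/(sin(c)^2 - 2)^2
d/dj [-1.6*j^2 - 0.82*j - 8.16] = -3.2*j - 0.82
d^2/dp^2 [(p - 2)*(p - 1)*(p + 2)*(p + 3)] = 12*p^2 + 12*p - 14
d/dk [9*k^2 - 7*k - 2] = 18*k - 7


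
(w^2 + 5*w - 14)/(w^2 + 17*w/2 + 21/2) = 2*(w - 2)/(2*w + 3)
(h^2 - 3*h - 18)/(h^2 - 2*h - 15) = (h - 6)/(h - 5)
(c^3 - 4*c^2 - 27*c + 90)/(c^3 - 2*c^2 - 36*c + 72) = (c^2 + 2*c - 15)/(c^2 + 4*c - 12)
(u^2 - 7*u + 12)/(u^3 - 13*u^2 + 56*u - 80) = (u - 3)/(u^2 - 9*u + 20)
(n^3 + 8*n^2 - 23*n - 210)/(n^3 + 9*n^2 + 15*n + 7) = (n^2 + n - 30)/(n^2 + 2*n + 1)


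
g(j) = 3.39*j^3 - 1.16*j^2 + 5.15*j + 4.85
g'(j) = 10.17*j^2 - 2.32*j + 5.15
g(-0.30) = 3.11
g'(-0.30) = 6.76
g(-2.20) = -48.19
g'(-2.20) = 59.48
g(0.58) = 8.11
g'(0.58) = 7.23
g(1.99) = 37.22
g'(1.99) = 40.81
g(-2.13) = -44.14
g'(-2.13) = 56.23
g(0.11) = 5.41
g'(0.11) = 5.02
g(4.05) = 231.88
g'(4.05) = 162.57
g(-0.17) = 3.92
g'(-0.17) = 5.84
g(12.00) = 5757.53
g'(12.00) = 1441.79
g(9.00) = 2428.55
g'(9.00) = 808.04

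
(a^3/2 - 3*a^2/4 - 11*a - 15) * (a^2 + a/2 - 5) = a^5/2 - a^4/2 - 111*a^3/8 - 67*a^2/4 + 95*a/2 + 75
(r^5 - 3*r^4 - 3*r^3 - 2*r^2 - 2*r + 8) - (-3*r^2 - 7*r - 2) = r^5 - 3*r^4 - 3*r^3 + r^2 + 5*r + 10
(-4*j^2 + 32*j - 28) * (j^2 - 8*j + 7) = -4*j^4 + 64*j^3 - 312*j^2 + 448*j - 196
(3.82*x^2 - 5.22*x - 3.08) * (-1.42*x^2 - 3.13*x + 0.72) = -5.4244*x^4 - 4.5442*x^3 + 23.4626*x^2 + 5.882*x - 2.2176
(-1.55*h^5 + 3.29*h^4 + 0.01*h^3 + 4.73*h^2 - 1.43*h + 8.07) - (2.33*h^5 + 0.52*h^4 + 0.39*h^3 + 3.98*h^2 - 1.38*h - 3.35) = -3.88*h^5 + 2.77*h^4 - 0.38*h^3 + 0.75*h^2 - 0.05*h + 11.42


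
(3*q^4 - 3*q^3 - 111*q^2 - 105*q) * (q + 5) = 3*q^5 + 12*q^4 - 126*q^3 - 660*q^2 - 525*q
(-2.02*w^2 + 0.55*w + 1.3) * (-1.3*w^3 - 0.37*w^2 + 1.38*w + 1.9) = 2.626*w^5 + 0.0323999999999999*w^4 - 4.6811*w^3 - 3.56*w^2 + 2.839*w + 2.47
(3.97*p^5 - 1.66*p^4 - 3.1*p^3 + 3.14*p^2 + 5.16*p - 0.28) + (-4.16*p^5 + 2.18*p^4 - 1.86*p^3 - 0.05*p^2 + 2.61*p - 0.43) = -0.19*p^5 + 0.52*p^4 - 4.96*p^3 + 3.09*p^2 + 7.77*p - 0.71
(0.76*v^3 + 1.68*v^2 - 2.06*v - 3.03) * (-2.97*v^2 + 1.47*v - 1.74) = -2.2572*v^5 - 3.8724*v^4 + 7.2654*v^3 + 3.0477*v^2 - 0.869699999999999*v + 5.2722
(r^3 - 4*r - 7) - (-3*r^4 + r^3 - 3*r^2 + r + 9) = 3*r^4 + 3*r^2 - 5*r - 16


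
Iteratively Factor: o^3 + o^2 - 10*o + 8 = (o - 1)*(o^2 + 2*o - 8) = (o - 2)*(o - 1)*(o + 4)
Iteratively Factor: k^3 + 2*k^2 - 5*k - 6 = (k + 3)*(k^2 - k - 2) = (k + 1)*(k + 3)*(k - 2)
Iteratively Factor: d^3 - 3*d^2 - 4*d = (d + 1)*(d^2 - 4*d) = d*(d + 1)*(d - 4)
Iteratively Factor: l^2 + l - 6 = (l - 2)*(l + 3)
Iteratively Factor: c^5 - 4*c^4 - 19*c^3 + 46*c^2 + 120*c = (c - 4)*(c^4 - 19*c^2 - 30*c) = (c - 4)*(c + 3)*(c^3 - 3*c^2 - 10*c) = (c - 4)*(c + 2)*(c + 3)*(c^2 - 5*c) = (c - 5)*(c - 4)*(c + 2)*(c + 3)*(c)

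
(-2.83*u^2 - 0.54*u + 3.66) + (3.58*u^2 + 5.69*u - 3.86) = 0.75*u^2 + 5.15*u - 0.2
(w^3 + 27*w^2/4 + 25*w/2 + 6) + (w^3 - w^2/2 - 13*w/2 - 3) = 2*w^3 + 25*w^2/4 + 6*w + 3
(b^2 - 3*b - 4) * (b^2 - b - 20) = b^4 - 4*b^3 - 21*b^2 + 64*b + 80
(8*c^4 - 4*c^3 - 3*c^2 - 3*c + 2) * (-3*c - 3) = -24*c^5 - 12*c^4 + 21*c^3 + 18*c^2 + 3*c - 6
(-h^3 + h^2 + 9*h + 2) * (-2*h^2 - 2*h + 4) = 2*h^5 - 24*h^3 - 18*h^2 + 32*h + 8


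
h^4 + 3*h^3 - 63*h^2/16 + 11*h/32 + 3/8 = (h - 3/4)*(h - 1/2)*(h + 1/4)*(h + 4)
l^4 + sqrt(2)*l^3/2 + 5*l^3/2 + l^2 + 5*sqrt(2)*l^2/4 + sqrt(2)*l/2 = l*(l + 1/2)*(l + 2)*(l + sqrt(2)/2)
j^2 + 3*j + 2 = (j + 1)*(j + 2)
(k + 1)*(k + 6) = k^2 + 7*k + 6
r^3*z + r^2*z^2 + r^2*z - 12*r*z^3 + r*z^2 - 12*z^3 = (r - 3*z)*(r + 4*z)*(r*z + z)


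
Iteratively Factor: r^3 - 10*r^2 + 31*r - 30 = (r - 3)*(r^2 - 7*r + 10) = (r - 3)*(r - 2)*(r - 5)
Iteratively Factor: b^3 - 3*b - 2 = (b + 1)*(b^2 - b - 2) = (b - 2)*(b + 1)*(b + 1)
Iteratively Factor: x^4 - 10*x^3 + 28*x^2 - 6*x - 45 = (x - 5)*(x^3 - 5*x^2 + 3*x + 9) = (x - 5)*(x - 3)*(x^2 - 2*x - 3) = (x - 5)*(x - 3)^2*(x + 1)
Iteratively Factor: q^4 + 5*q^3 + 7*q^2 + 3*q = (q + 3)*(q^3 + 2*q^2 + q) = (q + 1)*(q + 3)*(q^2 + q) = q*(q + 1)*(q + 3)*(q + 1)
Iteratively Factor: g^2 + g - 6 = (g + 3)*(g - 2)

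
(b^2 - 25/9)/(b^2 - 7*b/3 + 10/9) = (3*b + 5)/(3*b - 2)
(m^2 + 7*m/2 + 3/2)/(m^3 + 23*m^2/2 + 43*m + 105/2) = (2*m + 1)/(2*m^2 + 17*m + 35)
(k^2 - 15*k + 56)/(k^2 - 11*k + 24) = (k - 7)/(k - 3)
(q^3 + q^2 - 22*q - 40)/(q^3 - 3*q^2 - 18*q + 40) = (q + 2)/(q - 2)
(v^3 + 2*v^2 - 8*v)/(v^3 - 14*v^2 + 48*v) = (v^2 + 2*v - 8)/(v^2 - 14*v + 48)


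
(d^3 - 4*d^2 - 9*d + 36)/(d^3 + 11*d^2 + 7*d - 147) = (d^2 - d - 12)/(d^2 + 14*d + 49)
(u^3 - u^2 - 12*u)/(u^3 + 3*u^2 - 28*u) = (u + 3)/(u + 7)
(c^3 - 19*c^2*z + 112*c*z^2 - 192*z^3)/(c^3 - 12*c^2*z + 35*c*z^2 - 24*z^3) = (-c + 8*z)/(-c + z)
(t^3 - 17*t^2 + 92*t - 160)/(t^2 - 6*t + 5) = (t^2 - 12*t + 32)/(t - 1)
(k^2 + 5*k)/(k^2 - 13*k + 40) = k*(k + 5)/(k^2 - 13*k + 40)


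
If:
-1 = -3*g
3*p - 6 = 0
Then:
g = 1/3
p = 2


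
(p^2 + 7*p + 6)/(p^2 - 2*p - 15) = (p^2 + 7*p + 6)/(p^2 - 2*p - 15)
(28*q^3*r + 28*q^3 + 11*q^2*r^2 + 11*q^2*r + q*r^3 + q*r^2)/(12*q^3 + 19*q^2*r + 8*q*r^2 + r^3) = q*(7*q*r + 7*q + r^2 + r)/(3*q^2 + 4*q*r + r^2)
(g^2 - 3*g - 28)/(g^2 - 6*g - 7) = (g + 4)/(g + 1)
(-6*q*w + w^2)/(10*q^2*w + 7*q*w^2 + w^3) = (-6*q + w)/(10*q^2 + 7*q*w + w^2)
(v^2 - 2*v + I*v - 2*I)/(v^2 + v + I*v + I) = (v - 2)/(v + 1)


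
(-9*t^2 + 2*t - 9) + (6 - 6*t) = -9*t^2 - 4*t - 3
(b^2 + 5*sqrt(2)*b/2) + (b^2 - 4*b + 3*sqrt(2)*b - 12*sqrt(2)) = 2*b^2 - 4*b + 11*sqrt(2)*b/2 - 12*sqrt(2)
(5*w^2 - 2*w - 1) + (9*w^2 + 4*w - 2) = 14*w^2 + 2*w - 3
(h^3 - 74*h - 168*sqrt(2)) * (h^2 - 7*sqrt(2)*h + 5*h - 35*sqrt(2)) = h^5 - 7*sqrt(2)*h^4 + 5*h^4 - 74*h^3 - 35*sqrt(2)*h^3 - 370*h^2 + 350*sqrt(2)*h^2 + 2352*h + 1750*sqrt(2)*h + 11760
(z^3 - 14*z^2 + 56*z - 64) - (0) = z^3 - 14*z^2 + 56*z - 64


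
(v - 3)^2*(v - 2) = v^3 - 8*v^2 + 21*v - 18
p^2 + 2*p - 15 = (p - 3)*(p + 5)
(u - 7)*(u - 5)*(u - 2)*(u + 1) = u^4 - 13*u^3 + 45*u^2 - 11*u - 70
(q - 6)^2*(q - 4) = q^3 - 16*q^2 + 84*q - 144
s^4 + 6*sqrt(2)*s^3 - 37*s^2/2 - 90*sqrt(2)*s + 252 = (s - 2*sqrt(2))*(s - 3*sqrt(2)/2)*(s + 7*sqrt(2)/2)*(s + 6*sqrt(2))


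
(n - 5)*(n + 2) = n^2 - 3*n - 10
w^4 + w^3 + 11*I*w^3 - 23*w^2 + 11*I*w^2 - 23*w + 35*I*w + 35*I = (w + 1)*(w - I)*(w + 5*I)*(w + 7*I)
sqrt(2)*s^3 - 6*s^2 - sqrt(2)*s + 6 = (s - 1)*(s - 3*sqrt(2))*(sqrt(2)*s + sqrt(2))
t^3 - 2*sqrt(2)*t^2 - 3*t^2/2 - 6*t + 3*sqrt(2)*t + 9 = (t - 3/2)*(t - 3*sqrt(2))*(t + sqrt(2))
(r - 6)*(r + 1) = r^2 - 5*r - 6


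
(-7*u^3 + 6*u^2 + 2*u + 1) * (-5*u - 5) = 35*u^4 + 5*u^3 - 40*u^2 - 15*u - 5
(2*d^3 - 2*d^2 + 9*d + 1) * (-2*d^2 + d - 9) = -4*d^5 + 6*d^4 - 38*d^3 + 25*d^2 - 80*d - 9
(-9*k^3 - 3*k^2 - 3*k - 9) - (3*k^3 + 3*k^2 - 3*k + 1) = -12*k^3 - 6*k^2 - 10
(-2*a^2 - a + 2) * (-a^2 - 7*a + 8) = 2*a^4 + 15*a^3 - 11*a^2 - 22*a + 16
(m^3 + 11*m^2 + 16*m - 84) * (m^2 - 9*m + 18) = m^5 + 2*m^4 - 65*m^3 - 30*m^2 + 1044*m - 1512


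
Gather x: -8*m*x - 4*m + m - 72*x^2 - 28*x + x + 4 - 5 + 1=-3*m - 72*x^2 + x*(-8*m - 27)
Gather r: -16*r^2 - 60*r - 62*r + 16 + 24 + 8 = -16*r^2 - 122*r + 48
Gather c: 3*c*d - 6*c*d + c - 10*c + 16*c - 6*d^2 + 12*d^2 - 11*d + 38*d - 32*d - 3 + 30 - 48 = c*(7 - 3*d) + 6*d^2 - 5*d - 21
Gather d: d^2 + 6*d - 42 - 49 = d^2 + 6*d - 91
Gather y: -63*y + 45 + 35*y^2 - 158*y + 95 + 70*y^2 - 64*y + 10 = 105*y^2 - 285*y + 150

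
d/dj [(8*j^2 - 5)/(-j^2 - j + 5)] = (-8*j^2 + 70*j - 5)/(j^4 + 2*j^3 - 9*j^2 - 10*j + 25)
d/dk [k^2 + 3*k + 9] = 2*k + 3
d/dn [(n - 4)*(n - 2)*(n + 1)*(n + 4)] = 4*n^3 - 3*n^2 - 36*n + 16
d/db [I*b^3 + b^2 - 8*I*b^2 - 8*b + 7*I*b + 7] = 3*I*b^2 + b*(2 - 16*I) - 8 + 7*I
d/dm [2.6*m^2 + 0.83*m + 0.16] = 5.2*m + 0.83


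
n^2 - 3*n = n*(n - 3)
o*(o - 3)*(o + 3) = o^3 - 9*o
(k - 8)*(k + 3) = k^2 - 5*k - 24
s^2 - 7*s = s*(s - 7)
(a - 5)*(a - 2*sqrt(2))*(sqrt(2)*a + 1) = sqrt(2)*a^3 - 5*sqrt(2)*a^2 - 3*a^2 - 2*sqrt(2)*a + 15*a + 10*sqrt(2)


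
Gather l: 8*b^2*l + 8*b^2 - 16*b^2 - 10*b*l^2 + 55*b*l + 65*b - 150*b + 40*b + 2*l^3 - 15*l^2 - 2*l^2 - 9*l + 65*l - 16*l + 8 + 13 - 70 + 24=-8*b^2 - 45*b + 2*l^3 + l^2*(-10*b - 17) + l*(8*b^2 + 55*b + 40) - 25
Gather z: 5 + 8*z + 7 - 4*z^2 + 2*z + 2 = -4*z^2 + 10*z + 14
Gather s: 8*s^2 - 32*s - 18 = 8*s^2 - 32*s - 18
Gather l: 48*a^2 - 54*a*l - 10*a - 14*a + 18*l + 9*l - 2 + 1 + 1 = 48*a^2 - 24*a + l*(27 - 54*a)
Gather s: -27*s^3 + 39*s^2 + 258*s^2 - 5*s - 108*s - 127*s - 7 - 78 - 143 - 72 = -27*s^3 + 297*s^2 - 240*s - 300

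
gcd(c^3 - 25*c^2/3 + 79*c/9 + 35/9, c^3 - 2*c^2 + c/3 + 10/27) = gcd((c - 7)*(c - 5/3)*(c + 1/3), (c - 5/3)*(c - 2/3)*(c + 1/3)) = c^2 - 4*c/3 - 5/9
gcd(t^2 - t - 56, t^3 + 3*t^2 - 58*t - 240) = t - 8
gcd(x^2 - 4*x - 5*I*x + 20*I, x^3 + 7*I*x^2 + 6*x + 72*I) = 1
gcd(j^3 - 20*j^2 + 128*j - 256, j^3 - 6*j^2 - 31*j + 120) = j - 8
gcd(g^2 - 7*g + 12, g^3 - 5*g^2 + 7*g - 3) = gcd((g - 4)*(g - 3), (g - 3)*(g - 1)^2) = g - 3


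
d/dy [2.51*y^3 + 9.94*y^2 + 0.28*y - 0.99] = 7.53*y^2 + 19.88*y + 0.28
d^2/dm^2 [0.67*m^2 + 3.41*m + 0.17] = 1.34000000000000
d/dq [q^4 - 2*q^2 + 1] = 4*q*(q^2 - 1)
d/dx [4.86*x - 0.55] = 4.86000000000000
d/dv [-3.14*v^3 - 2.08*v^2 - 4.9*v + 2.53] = -9.42*v^2 - 4.16*v - 4.9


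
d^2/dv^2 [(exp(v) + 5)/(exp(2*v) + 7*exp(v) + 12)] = (exp(4*v) + 13*exp(3*v) + 33*exp(2*v) - 79*exp(v) - 276)*exp(v)/(exp(6*v) + 21*exp(5*v) + 183*exp(4*v) + 847*exp(3*v) + 2196*exp(2*v) + 3024*exp(v) + 1728)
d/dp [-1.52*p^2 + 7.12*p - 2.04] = 7.12 - 3.04*p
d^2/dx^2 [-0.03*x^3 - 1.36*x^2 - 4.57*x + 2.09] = -0.18*x - 2.72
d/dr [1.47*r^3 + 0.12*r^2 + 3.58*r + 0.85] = 4.41*r^2 + 0.24*r + 3.58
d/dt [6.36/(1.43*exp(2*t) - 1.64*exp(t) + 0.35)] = (10.4304 - 18.1896*exp(t))*exp(t)/(1.43*exp(2*t) - 1.64*exp(t) + 0.35)^2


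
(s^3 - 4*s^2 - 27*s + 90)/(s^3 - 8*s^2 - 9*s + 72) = (s^2 - s - 30)/(s^2 - 5*s - 24)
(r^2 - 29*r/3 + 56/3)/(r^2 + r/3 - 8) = (r - 7)/(r + 3)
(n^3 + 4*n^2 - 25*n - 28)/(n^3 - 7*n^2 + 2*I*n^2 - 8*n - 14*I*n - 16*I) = (n^2 + 3*n - 28)/(n^2 + 2*n*(-4 + I) - 16*I)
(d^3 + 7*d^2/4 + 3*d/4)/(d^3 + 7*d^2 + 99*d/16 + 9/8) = 4*d*(d + 1)/(4*d^2 + 25*d + 6)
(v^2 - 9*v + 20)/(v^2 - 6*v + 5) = (v - 4)/(v - 1)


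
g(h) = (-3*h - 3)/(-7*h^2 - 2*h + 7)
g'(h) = (-3*h - 3)*(14*h + 2)/(-7*h^2 - 2*h + 7)^2 - 3/(-7*h^2 - 2*h + 7) = 3*(7*h^2 + 2*h - 2*(h + 1)*(7*h + 1) - 7)/(7*h^2 + 2*h - 7)^2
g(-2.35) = -0.15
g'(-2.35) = -0.06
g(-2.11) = -0.17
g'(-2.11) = -0.08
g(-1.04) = 0.08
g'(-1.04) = -2.65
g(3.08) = 0.19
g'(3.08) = -0.08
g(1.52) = 0.62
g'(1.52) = -0.93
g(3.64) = 0.15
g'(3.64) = -0.05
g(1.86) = 0.41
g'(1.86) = -0.41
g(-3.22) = -0.11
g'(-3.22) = -0.03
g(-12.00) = -0.03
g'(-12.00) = 0.00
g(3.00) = 0.19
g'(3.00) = -0.09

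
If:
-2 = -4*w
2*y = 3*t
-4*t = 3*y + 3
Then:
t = -6/17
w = 1/2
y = -9/17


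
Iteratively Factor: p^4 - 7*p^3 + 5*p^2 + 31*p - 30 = (p - 1)*(p^3 - 6*p^2 - p + 30) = (p - 3)*(p - 1)*(p^2 - 3*p - 10) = (p - 3)*(p - 1)*(p + 2)*(p - 5)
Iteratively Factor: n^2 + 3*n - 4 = (n - 1)*(n + 4)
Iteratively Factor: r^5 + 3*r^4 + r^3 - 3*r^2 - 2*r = (r + 2)*(r^4 + r^3 - r^2 - r) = (r + 1)*(r + 2)*(r^3 - r) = (r - 1)*(r + 1)*(r + 2)*(r^2 + r) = r*(r - 1)*(r + 1)*(r + 2)*(r + 1)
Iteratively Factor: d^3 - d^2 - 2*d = (d + 1)*(d^2 - 2*d) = d*(d + 1)*(d - 2)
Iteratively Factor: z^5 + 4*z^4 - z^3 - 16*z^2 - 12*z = (z + 1)*(z^4 + 3*z^3 - 4*z^2 - 12*z) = (z - 2)*(z + 1)*(z^3 + 5*z^2 + 6*z) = (z - 2)*(z + 1)*(z + 3)*(z^2 + 2*z) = (z - 2)*(z + 1)*(z + 2)*(z + 3)*(z)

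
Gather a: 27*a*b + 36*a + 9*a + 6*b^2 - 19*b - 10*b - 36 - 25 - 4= a*(27*b + 45) + 6*b^2 - 29*b - 65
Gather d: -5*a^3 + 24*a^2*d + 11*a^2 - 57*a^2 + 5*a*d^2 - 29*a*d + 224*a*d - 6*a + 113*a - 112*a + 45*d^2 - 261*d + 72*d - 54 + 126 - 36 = -5*a^3 - 46*a^2 - 5*a + d^2*(5*a + 45) + d*(24*a^2 + 195*a - 189) + 36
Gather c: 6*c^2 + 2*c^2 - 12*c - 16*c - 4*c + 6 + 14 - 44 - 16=8*c^2 - 32*c - 40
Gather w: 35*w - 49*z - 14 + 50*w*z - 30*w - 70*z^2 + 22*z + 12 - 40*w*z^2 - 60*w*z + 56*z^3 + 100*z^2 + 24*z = w*(-40*z^2 - 10*z + 5) + 56*z^3 + 30*z^2 - 3*z - 2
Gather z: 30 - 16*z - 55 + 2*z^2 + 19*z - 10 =2*z^2 + 3*z - 35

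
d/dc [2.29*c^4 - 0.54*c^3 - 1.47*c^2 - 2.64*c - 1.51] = 9.16*c^3 - 1.62*c^2 - 2.94*c - 2.64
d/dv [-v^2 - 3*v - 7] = -2*v - 3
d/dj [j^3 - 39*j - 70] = 3*j^2 - 39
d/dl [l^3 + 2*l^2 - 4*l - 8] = 3*l^2 + 4*l - 4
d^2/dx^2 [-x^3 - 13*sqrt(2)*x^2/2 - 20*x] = -6*x - 13*sqrt(2)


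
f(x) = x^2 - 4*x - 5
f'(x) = 2*x - 4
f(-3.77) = 24.29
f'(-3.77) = -11.54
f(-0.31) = -3.66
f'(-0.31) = -4.62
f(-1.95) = 6.60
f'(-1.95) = -7.90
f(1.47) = -8.72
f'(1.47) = -1.06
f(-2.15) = 8.22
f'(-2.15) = -8.30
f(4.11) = -4.55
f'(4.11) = 4.22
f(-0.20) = -4.16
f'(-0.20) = -4.40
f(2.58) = -8.66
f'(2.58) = 1.16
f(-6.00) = 55.00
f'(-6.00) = -16.00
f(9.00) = 40.00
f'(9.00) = 14.00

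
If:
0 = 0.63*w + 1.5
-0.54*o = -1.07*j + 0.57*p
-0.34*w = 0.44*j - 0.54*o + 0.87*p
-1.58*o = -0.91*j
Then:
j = 0.63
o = 0.36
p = 0.84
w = -2.38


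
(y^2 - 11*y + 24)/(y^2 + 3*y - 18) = (y - 8)/(y + 6)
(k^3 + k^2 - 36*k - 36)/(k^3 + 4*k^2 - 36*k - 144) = (k + 1)/(k + 4)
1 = 1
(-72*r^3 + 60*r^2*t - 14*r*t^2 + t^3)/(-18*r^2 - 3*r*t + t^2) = (12*r^2 - 8*r*t + t^2)/(3*r + t)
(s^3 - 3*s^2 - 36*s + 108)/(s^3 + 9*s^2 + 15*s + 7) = (s^3 - 3*s^2 - 36*s + 108)/(s^3 + 9*s^2 + 15*s + 7)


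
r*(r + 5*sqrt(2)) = r^2 + 5*sqrt(2)*r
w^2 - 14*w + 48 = (w - 8)*(w - 6)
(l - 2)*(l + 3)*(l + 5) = l^3 + 6*l^2 - l - 30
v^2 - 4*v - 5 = (v - 5)*(v + 1)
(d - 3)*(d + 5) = d^2 + 2*d - 15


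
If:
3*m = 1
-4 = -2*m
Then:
No Solution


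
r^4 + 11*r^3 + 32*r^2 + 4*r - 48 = (r - 1)*(r + 2)*(r + 4)*(r + 6)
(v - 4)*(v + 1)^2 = v^3 - 2*v^2 - 7*v - 4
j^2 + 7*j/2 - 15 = (j - 5/2)*(j + 6)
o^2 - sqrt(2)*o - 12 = (o - 3*sqrt(2))*(o + 2*sqrt(2))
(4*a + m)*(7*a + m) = 28*a^2 + 11*a*m + m^2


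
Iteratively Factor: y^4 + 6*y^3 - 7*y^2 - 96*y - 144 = (y - 4)*(y^3 + 10*y^2 + 33*y + 36) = (y - 4)*(y + 3)*(y^2 + 7*y + 12) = (y - 4)*(y + 3)^2*(y + 4)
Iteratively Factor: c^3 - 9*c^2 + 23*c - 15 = (c - 5)*(c^2 - 4*c + 3) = (c - 5)*(c - 3)*(c - 1)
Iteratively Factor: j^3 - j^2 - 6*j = (j - 3)*(j^2 + 2*j) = j*(j - 3)*(j + 2)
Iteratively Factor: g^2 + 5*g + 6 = (g + 2)*(g + 3)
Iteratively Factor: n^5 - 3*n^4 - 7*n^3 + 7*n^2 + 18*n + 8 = (n - 4)*(n^4 + n^3 - 3*n^2 - 5*n - 2) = (n - 4)*(n + 1)*(n^3 - 3*n - 2) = (n - 4)*(n + 1)^2*(n^2 - n - 2) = (n - 4)*(n + 1)^3*(n - 2)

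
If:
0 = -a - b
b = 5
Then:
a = -5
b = 5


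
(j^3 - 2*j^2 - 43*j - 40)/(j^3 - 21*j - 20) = (j^2 - 3*j - 40)/(j^2 - j - 20)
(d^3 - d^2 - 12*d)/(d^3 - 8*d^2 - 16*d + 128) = d*(d + 3)/(d^2 - 4*d - 32)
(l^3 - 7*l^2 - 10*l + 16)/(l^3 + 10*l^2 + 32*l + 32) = (l^2 - 9*l + 8)/(l^2 + 8*l + 16)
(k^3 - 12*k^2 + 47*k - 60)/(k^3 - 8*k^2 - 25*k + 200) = (k^2 - 7*k + 12)/(k^2 - 3*k - 40)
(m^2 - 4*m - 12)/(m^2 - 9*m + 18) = (m + 2)/(m - 3)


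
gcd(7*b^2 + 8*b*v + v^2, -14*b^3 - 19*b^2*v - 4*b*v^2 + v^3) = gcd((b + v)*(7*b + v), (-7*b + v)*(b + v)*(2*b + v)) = b + v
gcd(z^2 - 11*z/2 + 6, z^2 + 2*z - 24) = z - 4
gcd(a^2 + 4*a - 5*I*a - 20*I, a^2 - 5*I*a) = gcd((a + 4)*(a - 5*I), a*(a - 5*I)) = a - 5*I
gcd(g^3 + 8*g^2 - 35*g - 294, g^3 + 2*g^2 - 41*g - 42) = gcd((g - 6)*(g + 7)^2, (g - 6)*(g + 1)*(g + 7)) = g^2 + g - 42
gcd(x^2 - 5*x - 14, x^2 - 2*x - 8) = x + 2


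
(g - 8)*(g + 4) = g^2 - 4*g - 32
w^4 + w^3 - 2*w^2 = w^2*(w - 1)*(w + 2)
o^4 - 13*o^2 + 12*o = o*(o - 3)*(o - 1)*(o + 4)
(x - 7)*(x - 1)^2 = x^3 - 9*x^2 + 15*x - 7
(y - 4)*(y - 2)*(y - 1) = y^3 - 7*y^2 + 14*y - 8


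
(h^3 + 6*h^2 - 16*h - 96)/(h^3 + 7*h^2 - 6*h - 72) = (h - 4)/(h - 3)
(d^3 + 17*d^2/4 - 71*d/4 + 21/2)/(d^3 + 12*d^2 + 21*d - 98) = (d - 3/4)/(d + 7)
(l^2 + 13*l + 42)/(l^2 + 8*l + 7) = (l + 6)/(l + 1)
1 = 1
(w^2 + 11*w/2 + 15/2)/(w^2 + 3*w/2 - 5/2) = (w + 3)/(w - 1)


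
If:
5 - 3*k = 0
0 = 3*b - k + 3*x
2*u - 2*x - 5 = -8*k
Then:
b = 5/9 - x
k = 5/3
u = x - 25/6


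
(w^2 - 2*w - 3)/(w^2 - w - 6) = (w + 1)/(w + 2)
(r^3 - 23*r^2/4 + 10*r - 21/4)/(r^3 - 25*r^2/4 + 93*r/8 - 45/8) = 2*(4*r^2 - 11*r + 7)/(8*r^2 - 26*r + 15)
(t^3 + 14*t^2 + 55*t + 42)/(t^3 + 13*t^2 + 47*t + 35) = (t + 6)/(t + 5)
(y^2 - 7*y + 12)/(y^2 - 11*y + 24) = (y - 4)/(y - 8)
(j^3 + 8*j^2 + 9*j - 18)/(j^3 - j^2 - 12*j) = (j^2 + 5*j - 6)/(j*(j - 4))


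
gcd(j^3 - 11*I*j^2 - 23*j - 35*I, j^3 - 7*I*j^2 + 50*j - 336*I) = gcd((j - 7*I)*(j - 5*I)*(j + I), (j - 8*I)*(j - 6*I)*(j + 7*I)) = 1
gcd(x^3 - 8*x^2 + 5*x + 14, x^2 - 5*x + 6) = x - 2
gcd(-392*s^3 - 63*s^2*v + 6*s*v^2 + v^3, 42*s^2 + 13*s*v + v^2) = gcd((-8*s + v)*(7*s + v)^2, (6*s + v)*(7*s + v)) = 7*s + v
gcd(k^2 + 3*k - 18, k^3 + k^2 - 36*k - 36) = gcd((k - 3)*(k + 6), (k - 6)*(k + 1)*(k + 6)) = k + 6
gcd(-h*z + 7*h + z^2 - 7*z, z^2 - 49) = z - 7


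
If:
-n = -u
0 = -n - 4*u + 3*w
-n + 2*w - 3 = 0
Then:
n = 9/7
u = 9/7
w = 15/7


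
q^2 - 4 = (q - 2)*(q + 2)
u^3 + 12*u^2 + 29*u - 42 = (u - 1)*(u + 6)*(u + 7)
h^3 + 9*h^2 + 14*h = h*(h + 2)*(h + 7)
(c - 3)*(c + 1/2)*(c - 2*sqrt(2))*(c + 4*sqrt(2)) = c^4 - 5*c^3/2 + 2*sqrt(2)*c^3 - 35*c^2/2 - 5*sqrt(2)*c^2 - 3*sqrt(2)*c + 40*c + 24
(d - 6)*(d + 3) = d^2 - 3*d - 18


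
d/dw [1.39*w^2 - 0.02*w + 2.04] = 2.78*w - 0.02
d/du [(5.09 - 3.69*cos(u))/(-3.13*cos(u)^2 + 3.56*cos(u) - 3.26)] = (11.5497*cos(u)^2 - 31.8634*cos(u) + 6.091)*sin(u)/(9.7969*cos(u)^4 - 22.2856*cos(u)^3 + 33.0812*cos(u)^2 - 23.2112*cos(u) + 10.6276)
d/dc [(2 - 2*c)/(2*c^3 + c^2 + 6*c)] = 2*(-c*(2*c^2 + c + 6) + 2*(c - 1)*(3*c^2 + c + 3))/(c^2*(2*c^2 + c + 6)^2)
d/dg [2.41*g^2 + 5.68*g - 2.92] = 4.82*g + 5.68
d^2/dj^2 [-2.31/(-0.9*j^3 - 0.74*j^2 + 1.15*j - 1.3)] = (-(12.474*j + 3.4188)*(0.9*j^3 + 0.74*j^2 - 1.15*j + 1.3) + 2.31*(2.7*j^2 + 1.48*j - 1.15)*(5.4*j^2 + 2.96*j - 2.3))/(0.9*j^3 + 0.74*j^2 - 1.15*j + 1.3)^3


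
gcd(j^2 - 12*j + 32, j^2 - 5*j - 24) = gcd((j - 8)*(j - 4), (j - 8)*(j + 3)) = j - 8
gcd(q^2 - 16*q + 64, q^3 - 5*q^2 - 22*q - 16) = q - 8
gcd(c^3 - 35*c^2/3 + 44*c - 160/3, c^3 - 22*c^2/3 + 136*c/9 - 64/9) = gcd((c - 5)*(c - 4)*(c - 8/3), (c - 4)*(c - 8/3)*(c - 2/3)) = c^2 - 20*c/3 + 32/3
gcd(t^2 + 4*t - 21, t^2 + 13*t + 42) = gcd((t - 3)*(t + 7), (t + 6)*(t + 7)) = t + 7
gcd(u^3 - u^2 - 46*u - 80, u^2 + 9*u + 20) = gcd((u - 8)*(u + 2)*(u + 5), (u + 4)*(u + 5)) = u + 5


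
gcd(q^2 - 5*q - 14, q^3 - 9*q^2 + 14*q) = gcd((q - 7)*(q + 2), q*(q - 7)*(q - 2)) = q - 7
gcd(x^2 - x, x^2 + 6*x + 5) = 1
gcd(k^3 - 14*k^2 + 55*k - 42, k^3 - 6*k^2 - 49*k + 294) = k^2 - 13*k + 42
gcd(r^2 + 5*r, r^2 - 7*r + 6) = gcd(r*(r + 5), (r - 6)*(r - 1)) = 1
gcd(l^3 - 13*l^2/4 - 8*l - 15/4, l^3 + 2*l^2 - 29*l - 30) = l^2 - 4*l - 5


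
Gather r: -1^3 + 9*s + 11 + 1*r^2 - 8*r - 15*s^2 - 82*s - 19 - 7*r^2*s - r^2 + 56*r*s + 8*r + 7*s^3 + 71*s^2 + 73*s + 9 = -7*r^2*s + 56*r*s + 7*s^3 + 56*s^2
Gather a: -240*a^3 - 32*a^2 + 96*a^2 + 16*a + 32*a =-240*a^3 + 64*a^2 + 48*a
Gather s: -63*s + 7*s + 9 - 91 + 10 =-56*s - 72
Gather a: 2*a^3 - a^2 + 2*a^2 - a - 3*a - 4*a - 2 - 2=2*a^3 + a^2 - 8*a - 4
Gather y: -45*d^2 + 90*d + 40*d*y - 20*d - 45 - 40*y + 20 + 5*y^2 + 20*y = -45*d^2 + 70*d + 5*y^2 + y*(40*d - 20) - 25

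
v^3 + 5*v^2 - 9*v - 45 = (v - 3)*(v + 3)*(v + 5)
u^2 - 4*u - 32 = (u - 8)*(u + 4)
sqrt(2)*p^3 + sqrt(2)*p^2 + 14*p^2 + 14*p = p*(p + 7*sqrt(2))*(sqrt(2)*p + sqrt(2))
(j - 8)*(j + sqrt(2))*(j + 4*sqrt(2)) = j^3 - 8*j^2 + 5*sqrt(2)*j^2 - 40*sqrt(2)*j + 8*j - 64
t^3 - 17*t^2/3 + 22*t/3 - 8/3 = (t - 4)*(t - 1)*(t - 2/3)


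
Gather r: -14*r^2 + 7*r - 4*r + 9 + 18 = -14*r^2 + 3*r + 27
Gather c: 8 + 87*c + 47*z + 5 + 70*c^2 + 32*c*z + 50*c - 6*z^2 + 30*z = 70*c^2 + c*(32*z + 137) - 6*z^2 + 77*z + 13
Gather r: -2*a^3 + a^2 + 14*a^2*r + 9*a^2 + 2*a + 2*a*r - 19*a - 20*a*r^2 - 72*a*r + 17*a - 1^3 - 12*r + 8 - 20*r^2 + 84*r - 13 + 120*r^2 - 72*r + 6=-2*a^3 + 10*a^2 + r^2*(100 - 20*a) + r*(14*a^2 - 70*a)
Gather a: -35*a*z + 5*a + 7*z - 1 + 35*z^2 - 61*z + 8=a*(5 - 35*z) + 35*z^2 - 54*z + 7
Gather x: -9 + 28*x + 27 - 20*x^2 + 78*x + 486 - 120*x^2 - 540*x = -140*x^2 - 434*x + 504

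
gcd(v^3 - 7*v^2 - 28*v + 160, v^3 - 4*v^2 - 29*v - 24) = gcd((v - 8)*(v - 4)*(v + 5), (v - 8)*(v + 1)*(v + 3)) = v - 8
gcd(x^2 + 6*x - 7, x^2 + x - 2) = x - 1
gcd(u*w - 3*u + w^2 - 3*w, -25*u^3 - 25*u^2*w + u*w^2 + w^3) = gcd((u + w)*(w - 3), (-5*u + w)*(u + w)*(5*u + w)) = u + w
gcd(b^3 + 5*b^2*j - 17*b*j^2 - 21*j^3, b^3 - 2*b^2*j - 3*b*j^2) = b^2 - 2*b*j - 3*j^2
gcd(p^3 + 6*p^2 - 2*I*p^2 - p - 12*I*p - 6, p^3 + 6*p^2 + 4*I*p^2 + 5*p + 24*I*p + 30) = p^2 + p*(6 - I) - 6*I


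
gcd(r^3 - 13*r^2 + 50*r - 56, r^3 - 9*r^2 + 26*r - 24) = r^2 - 6*r + 8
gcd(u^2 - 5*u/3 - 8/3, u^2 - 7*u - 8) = u + 1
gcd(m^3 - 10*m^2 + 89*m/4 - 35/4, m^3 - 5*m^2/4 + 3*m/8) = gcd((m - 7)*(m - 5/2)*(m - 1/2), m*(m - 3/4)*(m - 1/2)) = m - 1/2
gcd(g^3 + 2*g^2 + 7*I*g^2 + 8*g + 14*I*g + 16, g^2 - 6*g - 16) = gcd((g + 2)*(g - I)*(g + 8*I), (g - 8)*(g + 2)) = g + 2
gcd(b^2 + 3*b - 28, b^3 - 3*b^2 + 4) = 1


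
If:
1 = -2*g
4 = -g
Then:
No Solution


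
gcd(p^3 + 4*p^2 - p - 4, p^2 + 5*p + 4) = p^2 + 5*p + 4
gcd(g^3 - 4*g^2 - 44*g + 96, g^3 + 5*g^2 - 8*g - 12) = g^2 + 4*g - 12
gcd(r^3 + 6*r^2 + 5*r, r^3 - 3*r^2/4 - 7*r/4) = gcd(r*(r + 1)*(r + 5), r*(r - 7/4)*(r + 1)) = r^2 + r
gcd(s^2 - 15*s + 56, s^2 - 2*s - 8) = 1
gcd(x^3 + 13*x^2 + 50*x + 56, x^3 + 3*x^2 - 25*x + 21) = x + 7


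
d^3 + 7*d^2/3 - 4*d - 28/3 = (d - 2)*(d + 2)*(d + 7/3)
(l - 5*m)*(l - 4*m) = l^2 - 9*l*m + 20*m^2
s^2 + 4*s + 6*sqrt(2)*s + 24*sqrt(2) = (s + 4)*(s + 6*sqrt(2))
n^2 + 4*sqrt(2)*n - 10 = (n - sqrt(2))*(n + 5*sqrt(2))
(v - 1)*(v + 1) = v^2 - 1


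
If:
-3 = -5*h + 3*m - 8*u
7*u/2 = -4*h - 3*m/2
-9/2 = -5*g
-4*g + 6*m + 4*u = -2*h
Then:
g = 9/10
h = -21/20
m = 21/100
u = 111/100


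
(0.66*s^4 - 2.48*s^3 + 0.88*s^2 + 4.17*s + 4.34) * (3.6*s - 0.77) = 2.376*s^5 - 9.4362*s^4 + 5.0776*s^3 + 14.3344*s^2 + 12.4131*s - 3.3418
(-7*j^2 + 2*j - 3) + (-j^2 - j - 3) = -8*j^2 + j - 6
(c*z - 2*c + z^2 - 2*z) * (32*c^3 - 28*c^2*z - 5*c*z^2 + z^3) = 32*c^4*z - 64*c^4 + 4*c^3*z^2 - 8*c^3*z - 33*c^2*z^3 + 66*c^2*z^2 - 4*c*z^4 + 8*c*z^3 + z^5 - 2*z^4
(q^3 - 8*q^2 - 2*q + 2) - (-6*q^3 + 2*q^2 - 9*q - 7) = 7*q^3 - 10*q^2 + 7*q + 9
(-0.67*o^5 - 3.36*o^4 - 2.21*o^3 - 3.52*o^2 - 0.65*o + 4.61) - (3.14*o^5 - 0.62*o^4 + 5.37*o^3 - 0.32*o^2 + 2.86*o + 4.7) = -3.81*o^5 - 2.74*o^4 - 7.58*o^3 - 3.2*o^2 - 3.51*o - 0.0899999999999999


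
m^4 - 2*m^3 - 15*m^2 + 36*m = m*(m - 3)^2*(m + 4)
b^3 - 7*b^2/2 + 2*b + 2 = (b - 2)^2*(b + 1/2)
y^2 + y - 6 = (y - 2)*(y + 3)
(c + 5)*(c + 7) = c^2 + 12*c + 35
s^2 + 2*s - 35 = (s - 5)*(s + 7)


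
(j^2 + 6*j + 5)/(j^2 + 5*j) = (j + 1)/j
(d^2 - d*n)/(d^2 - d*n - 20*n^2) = d*(-d + n)/(-d^2 + d*n + 20*n^2)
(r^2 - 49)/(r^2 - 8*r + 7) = (r + 7)/(r - 1)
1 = 1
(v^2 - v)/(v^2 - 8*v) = (v - 1)/(v - 8)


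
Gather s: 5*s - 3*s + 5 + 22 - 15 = 2*s + 12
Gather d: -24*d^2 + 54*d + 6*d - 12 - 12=-24*d^2 + 60*d - 24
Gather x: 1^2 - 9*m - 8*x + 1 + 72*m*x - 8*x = -9*m + x*(72*m - 16) + 2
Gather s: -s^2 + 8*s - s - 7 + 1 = -s^2 + 7*s - 6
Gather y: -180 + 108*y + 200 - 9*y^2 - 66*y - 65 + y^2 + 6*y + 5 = -8*y^2 + 48*y - 40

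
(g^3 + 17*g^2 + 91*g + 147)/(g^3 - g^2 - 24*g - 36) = (g^2 + 14*g + 49)/(g^2 - 4*g - 12)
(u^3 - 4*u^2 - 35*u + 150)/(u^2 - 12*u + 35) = (u^2 + u - 30)/(u - 7)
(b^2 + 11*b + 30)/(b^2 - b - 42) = (b + 5)/(b - 7)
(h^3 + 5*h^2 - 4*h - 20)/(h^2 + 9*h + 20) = (h^2 - 4)/(h + 4)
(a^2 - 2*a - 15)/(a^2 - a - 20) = (a + 3)/(a + 4)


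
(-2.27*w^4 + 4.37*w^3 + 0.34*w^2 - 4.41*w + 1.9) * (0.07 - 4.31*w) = 9.7837*w^5 - 18.9936*w^4 - 1.1595*w^3 + 19.0309*w^2 - 8.4977*w + 0.133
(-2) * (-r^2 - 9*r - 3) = 2*r^2 + 18*r + 6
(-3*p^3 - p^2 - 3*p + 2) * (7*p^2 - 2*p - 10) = -21*p^5 - p^4 + 11*p^3 + 30*p^2 + 26*p - 20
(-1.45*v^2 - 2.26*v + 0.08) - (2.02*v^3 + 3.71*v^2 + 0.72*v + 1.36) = -2.02*v^3 - 5.16*v^2 - 2.98*v - 1.28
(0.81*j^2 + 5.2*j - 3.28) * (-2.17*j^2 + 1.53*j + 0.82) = -1.7577*j^4 - 10.0447*j^3 + 15.7378*j^2 - 0.7544*j - 2.6896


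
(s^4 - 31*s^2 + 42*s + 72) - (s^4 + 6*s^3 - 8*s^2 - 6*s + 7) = -6*s^3 - 23*s^2 + 48*s + 65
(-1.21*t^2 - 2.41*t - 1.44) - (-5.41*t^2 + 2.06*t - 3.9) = 4.2*t^2 - 4.47*t + 2.46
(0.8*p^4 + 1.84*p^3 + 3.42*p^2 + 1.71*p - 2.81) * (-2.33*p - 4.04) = -1.864*p^5 - 7.5192*p^4 - 15.4022*p^3 - 17.8011*p^2 - 0.3611*p + 11.3524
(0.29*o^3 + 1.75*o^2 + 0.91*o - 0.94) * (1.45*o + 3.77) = 0.4205*o^4 + 3.6308*o^3 + 7.917*o^2 + 2.0677*o - 3.5438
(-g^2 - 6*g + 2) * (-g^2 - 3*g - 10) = g^4 + 9*g^3 + 26*g^2 + 54*g - 20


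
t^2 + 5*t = t*(t + 5)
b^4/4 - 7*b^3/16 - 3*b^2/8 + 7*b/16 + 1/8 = (b/4 + 1/4)*(b - 2)*(b - 1)*(b + 1/4)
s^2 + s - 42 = (s - 6)*(s + 7)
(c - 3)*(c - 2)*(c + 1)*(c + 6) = c^4 + 2*c^3 - 23*c^2 + 12*c + 36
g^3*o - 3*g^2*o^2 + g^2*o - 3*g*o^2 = g*(g - 3*o)*(g*o + o)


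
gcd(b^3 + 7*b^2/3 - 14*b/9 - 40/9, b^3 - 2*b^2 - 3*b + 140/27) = b^2 + b/3 - 20/9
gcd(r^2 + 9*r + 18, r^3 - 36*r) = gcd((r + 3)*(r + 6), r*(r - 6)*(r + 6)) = r + 6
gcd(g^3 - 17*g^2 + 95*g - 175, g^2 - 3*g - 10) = g - 5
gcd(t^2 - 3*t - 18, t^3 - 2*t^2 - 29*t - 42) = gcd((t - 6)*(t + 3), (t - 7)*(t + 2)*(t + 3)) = t + 3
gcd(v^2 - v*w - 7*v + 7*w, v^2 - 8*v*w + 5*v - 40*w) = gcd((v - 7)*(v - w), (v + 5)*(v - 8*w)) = 1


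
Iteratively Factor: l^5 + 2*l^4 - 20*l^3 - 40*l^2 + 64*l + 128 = (l - 2)*(l^4 + 4*l^3 - 12*l^2 - 64*l - 64) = (l - 2)*(l + 2)*(l^3 + 2*l^2 - 16*l - 32) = (l - 2)*(l + 2)^2*(l^2 - 16) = (l - 2)*(l + 2)^2*(l + 4)*(l - 4)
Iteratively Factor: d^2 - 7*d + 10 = (d - 2)*(d - 5)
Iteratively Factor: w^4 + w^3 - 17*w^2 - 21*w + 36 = (w - 1)*(w^3 + 2*w^2 - 15*w - 36) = (w - 1)*(w + 3)*(w^2 - w - 12) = (w - 4)*(w - 1)*(w + 3)*(w + 3)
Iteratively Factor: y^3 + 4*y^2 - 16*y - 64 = (y + 4)*(y^2 - 16) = (y - 4)*(y + 4)*(y + 4)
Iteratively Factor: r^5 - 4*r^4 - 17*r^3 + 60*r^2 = (r - 5)*(r^4 + r^3 - 12*r^2) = (r - 5)*(r + 4)*(r^3 - 3*r^2) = r*(r - 5)*(r + 4)*(r^2 - 3*r) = r^2*(r - 5)*(r + 4)*(r - 3)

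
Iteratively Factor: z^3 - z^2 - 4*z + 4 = (z - 2)*(z^2 + z - 2) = (z - 2)*(z + 2)*(z - 1)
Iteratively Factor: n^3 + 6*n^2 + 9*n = (n + 3)*(n^2 + 3*n) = (n + 3)^2*(n)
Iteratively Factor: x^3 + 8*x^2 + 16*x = (x)*(x^2 + 8*x + 16) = x*(x + 4)*(x + 4)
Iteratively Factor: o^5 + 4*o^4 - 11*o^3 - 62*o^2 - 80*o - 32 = (o - 4)*(o^4 + 8*o^3 + 21*o^2 + 22*o + 8) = (o - 4)*(o + 1)*(o^3 + 7*o^2 + 14*o + 8) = (o - 4)*(o + 1)*(o + 2)*(o^2 + 5*o + 4) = (o - 4)*(o + 1)*(o + 2)*(o + 4)*(o + 1)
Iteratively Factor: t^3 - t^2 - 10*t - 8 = (t + 1)*(t^2 - 2*t - 8) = (t - 4)*(t + 1)*(t + 2)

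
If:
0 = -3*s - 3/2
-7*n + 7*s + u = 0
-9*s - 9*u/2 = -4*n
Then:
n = -9/22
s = -1/2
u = 7/11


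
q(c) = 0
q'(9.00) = 0.00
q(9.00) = 0.00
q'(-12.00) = 0.00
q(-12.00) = 0.00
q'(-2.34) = 0.00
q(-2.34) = 0.00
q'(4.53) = 0.00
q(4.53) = 0.00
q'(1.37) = 0.00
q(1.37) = 0.00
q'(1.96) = 0.00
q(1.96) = 0.00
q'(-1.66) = 0.00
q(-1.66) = 0.00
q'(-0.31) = 0.00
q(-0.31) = 0.00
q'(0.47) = 0.00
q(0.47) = 0.00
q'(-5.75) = 0.00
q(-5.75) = 0.00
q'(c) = 0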